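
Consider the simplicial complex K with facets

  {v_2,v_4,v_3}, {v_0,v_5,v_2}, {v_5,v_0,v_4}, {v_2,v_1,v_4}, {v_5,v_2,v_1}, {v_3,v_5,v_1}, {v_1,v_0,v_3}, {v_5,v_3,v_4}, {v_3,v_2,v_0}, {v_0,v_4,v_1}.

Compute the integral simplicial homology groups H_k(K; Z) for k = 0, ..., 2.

H_0 ≅ Z,  H_1 ≅ Z/2,  H_2 = 0.

Take the total order v_0 < v_1 < v_2 < v_3 < v_4 < v_5 on the vertex set. Then K (dimension 2) consists of the simplices:

  0-simplices (6): [v_0], [v_1], [v_2], [v_3], [v_4], [v_5]
  1-simplices (15): (15 of them)
  2-simplices (10): [v_0,v_1,v_3], [v_0,v_1,v_4], [v_0,v_2,v_3], [v_0,v_2,v_5], [v_0,v_4,v_5], [v_1,v_2,v_4], [v_1,v_2,v_5], [v_1,v_3,v_5], [v_2,v_3,v_4], [v_3,v_4,v_5]

giving chain groups C_0 ≅ Z^6, C_1 ≅ Z^15, C_2 ≅ Z^10.

The boundary map ∂_1: C_1 → C_0 is given by ∂[p,q] = [q] − [p]. For instance
  ∂[v_3,v_5] = [v_5] − [v_3].
The resulting 6×15 matrix has rank 5, and its Smith normal form has invariant factors (1,1,1,1,1).

The boundary map ∂_2: C_2 → C_1 sends each 2-simplex [p,q,r] to [q,r] − [p,r] + [p,q]. For instance
  ∂[v_0,v_1,v_3] = [v_1,v_3] − [v_0,v_3] + [v_0,v_1],
  ∂[v_0,v_2,v_5] = [v_2,v_5] − [v_0,v_5] + [v_0,v_2].
The 15×10 boundary matrix has rank 10 and Smith normal form diag(1,1,1,1,1,1,1,1,1,2).

From H_k ≅ ker(∂_k) / im(∂_{k+1}) we obtain:

  H_0: rank C_0 − rank ∂_1 = 6 − 5 = 1, and the invariant factors of ∂_1 are all 1, so H_0 ≅ Z.
  H_1: rank ker ∂_1 − rank ∂_2 = (15 − 5) − 10 = 0, and ∂_2 has invariant factor 2 > 1, so H_1 ≅ Z/2.
  H_2: rank ker ∂_2 − rank ∂_3 = (10 − 10) − 0 = 0, and there is no ∂_3, so H_2 ≅ 0.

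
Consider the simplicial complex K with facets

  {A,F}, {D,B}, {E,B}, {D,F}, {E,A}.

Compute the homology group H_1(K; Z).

H_1 ≅ Z.

K has 5 vertices, 5 edges.
rank ∂_1 = 4, rank ∂_2 = 0 ⇒ b_1 = 5 − 4 − 0 = 1. So H_1 = Z.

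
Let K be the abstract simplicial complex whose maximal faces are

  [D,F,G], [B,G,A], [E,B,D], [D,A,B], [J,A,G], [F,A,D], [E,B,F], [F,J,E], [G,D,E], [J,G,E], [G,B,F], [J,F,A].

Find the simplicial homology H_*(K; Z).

K has 7 vertices, 18 edges, 12 triangles.
rank ∂_0 = 0, rank ∂_1 = 6 ⇒ b_0 = 7 − 0 − 6 = 1; all invariant factors of ∂_1 are 1 so no torsion. So H_0 = Z.
rank ∂_1 = 6, rank ∂_2 = 12 ⇒ b_1 = 18 − 6 − 12 = 0; ∂_2 has invariant factor(s) [2] giving torsion. So H_1 = Z/2Z.
rank ∂_2 = 12, rank ∂_3 = 0 ⇒ b_2 = 12 − 12 − 0 = 0. So H_2 = 0.

H_0 ≅ Z,  H_1 ≅ Z/2Z,  H_2 = 0.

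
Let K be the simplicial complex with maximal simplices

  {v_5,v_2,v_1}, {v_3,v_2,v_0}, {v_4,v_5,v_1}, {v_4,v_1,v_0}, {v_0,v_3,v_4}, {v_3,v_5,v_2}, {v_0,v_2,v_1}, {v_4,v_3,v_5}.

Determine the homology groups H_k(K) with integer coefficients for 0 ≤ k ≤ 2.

Order the vertices as v_0 < v_1 < v_2 < v_3 < v_4 < v_5. Listing each simplex with vertices in this order, K has dimension 2 with simplices:

  0-simplices (6): [v_0], [v_1], [v_2], [v_3], [v_4], [v_5]
  1-simplices (12): [v_0,v_1], [v_0,v_2], [v_0,v_3], [v_0,v_4], [v_1,v_2], [v_1,v_4], [v_1,v_5], [v_2,v_3], [v_2,v_5], [v_3,v_4], [v_3,v_5], [v_4,v_5]
  2-simplices (8): [v_0,v_1,v_2], [v_0,v_1,v_4], [v_0,v_2,v_3], [v_0,v_3,v_4], [v_1,v_2,v_5], [v_1,v_4,v_5], [v_2,v_3,v_5], [v_3,v_4,v_5]

Hence C_0 ≅ Z^6, C_1 ≅ Z^12, C_2 ≅ Z^8.

∂_1: C_1 → C_0 is given by ∂[p,q] = [q] − [p].
The 6×12 boundary matrix has rank 5 and Smith normal form diag(1,1,1,1,1).

∂_2: C_2 → C_1 sends each 2-simplex [p,q,r] to [q,r] − [p,r] + [p,q]. For instance
  ∂[v_0,v_2,v_3] = [v_2,v_3] − [v_0,v_3] + [v_0,v_2],
  ∂[v_0,v_1,v_2] = [v_1,v_2] − [v_0,v_2] + [v_0,v_1].
This gives a 12×8 integer matrix of rank 7; reducing to Smith normal form yields diagonal entries (1,1,1,1,1,1,1).

Computing H_k = (kernel of ∂_k) / (image of ∂_{k+1}):

  H_0: rank C_0 − rank ∂_1 = 6 − 5 = 1, and the invariant factors of ∂_1 are all 1, so H_0 ≅ Z.
  H_1: rank ker ∂_1 − rank ∂_2 = (12 − 5) − 7 = 0, and the invariant factors of ∂_2 are all 1, so H_1 ≅ 0.
  H_2: rank ker ∂_2 − rank ∂_3 = (8 − 7) − 0 = 1, and there is no ∂_3, so H_2 ≅ Z.

H_0 ≅ Z,  H_1 = 0,  H_2 ≅ Z.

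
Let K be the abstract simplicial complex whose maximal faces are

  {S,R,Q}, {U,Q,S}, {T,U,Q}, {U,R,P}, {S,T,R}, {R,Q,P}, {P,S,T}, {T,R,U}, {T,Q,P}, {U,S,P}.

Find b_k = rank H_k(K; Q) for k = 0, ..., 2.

b_0 = 1, b_1 = 0, b_2 = 0.

K has 6 vertices, 15 edges, 10 triangles.
rank ∂_0 = 0, rank ∂_1 = 5 ⇒ b_0 = 6 − 0 − 5 = 1; all invariant factors of ∂_1 are 1 so no torsion. So H_0 ≅ Z.
rank ∂_1 = 5, rank ∂_2 = 10 ⇒ b_1 = 15 − 5 − 10 = 0; ∂_2 has invariant factor(s) [2] giving torsion. So H_1 ≅ Z/2.
rank ∂_2 = 10, rank ∂_3 = 0 ⇒ b_2 = 10 − 10 − 0 = 0. So H_2 ≅ 0.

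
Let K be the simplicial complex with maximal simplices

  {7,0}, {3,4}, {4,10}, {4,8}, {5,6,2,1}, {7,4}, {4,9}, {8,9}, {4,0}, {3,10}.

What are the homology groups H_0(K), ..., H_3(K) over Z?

H_0 = Z^2,  H_1 = Z^3,  H_2 = 0,  H_3 = 0.

We work with the vertex ordering 0 < 1 < 2 < 3 < 4 < 5 < 6 < 7 < 8 < 9 < 10. The simplices of K, each written with vertices in increasing order, are:

  0-simplices (11): [0], [1], [2], [3], [4], [5], [6], [7], [8], [9], [10]
  1-simplices (15): [0,4], [0,7], [1,2], [1,5], [1,6], [2,5], [2,6], [3,4], [3,10], [4,7], [4,8], [4,9], [4,10], [5,6], [8,9]
  2-simplices (4): [1,2,5], [1,2,6], [1,5,6], [2,5,6]
  3-simplices (1): [1,2,5,6]

so the chain groups are C_0 ≅ Z^11, C_1 ≅ Z^15, C_2 ≅ Z^4, C_3 ≅ Z^1.

The boundary map ∂_1: C_1 → C_0 sends each edge [p,q] (with p < q) to q − p.
This gives a 11×15 integer matrix of rank 9; reducing to Smith normal form yields diagonal entries (1,1,1,1,1,1,1,1,1).

The boundary map ∂_2: C_2 → C_1 sends each 2-simplex [p,q,r] to [q,r] − [p,r] + [p,q]. For instance
  ∂[1,2,5] = [2,5] − [1,5] + [1,2],
  ∂[1,2,6] = [2,6] − [1,6] + [1,2].
As a 15×4 matrix over Z this has rank 3, with invariant factors (1,1,1).

∂_3: C_3 → C_2 sends each 3-simplex σ to the alternating sum Σ_i (−1)^i (σ with its i-th vertex removed). For instance
  ∂[1,2,5,6] = [2,5,6] − [1,5,6] + [1,2,6] − [1,2,5].
This gives a 4×1 integer matrix of rank 1; reducing to Smith normal form yields diagonal entries (1).

Now H_k = ker ∂_k / im ∂_{k+1}, so:

  H_0: rank C_0 − rank ∂_1 = 11 − 9 = 2, and the invariant factors of ∂_1 are all 1, so H_0 ≅ Z^2.
  H_1: rank ker ∂_1 − rank ∂_2 = (15 − 9) − 3 = 3, and the invariant factors of ∂_2 are all 1, so H_1 ≅ Z^3.
  H_2: rank ker ∂_2 − rank ∂_3 = (4 − 3) − 1 = 0, and the invariant factors of ∂_3 are all 1, so H_2 ≅ 0.
  H_3: rank ker ∂_3 − rank ∂_4 = (1 − 1) − 0 = 0, and there is no ∂_4, so H_3 ≅ 0.

(K is a triangulation of the disjoint union of the 3-simplex and a wedge of 3 circles.)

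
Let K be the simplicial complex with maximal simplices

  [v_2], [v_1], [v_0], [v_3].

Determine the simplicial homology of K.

We work with the vertex ordering v_0 < v_1 < v_2 < v_3. The simplices of K, each written with vertices in increasing order, are:

  0-simplices (4): [v_0], [v_1], [v_2], [v_3]

so the chain groups are C_0 ≅ Z^4.

From H_k ≅ ker(∂_k) / im(∂_{k+1}) we obtain:

  H_0: rank C_0 − rank ∂_1 = 4 − 0 = 4, and there is no ∂_1, so H_0 = Z^4.

H_0 = Z^4.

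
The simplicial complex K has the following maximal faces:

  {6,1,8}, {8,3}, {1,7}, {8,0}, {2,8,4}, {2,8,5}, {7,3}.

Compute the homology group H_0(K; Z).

Fix the vertex order 0 < 1 < 2 < 3 < 4 < 5 < 6 < 7 < 8 and write every simplex with vertices in increasing order. Then dim K = 2 and the simplices of K are:

  0-simplices (9): [0], [1], [2], [3], [4], [5], [6], [7], [8]
  1-simplices (12): [0,8], [1,6], [1,7], [1,8], [2,4], [2,5], [2,8], [3,7], [3,8], [4,8], [5,8], [6,8]
  2-simplices (3): [1,6,8], [2,4,8], [2,5,8]

Hence C_0 ≅ Z^9, C_1 ≅ Z^12, C_2 ≅ Z^3.

∂_1: C_1 → C_0 sends each edge [p,q] (with p < q) to q − p.
As a 9×12 matrix over Z this has rank 8, with invariant factors (1,1,1,1,1,1,1,1).

Boundary ∂_2: C_2 → C_1 sends each 2-simplex [p,q,r] to [q,r] − [p,r] + [p,q]. For instance
  ∂[2,4,8] = [4,8] − [2,8] + [2,4],
  ∂[2,5,8] = [5,8] − [2,8] + [2,5].
This gives a 12×3 integer matrix of rank 3; reducing to Smith normal form yields diagonal entries (1,1,1).

Reading off H_k = ker ∂_k / im ∂_{k+1}:

  H_0: rank C_0 − rank ∂_1 = 9 − 8 = 1, and the invariant factors of ∂_1 are all 1, so H_0 ≅ Z.

H_0 = Z.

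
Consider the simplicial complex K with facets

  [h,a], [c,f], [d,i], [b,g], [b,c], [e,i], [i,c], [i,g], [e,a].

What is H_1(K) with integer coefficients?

H_1 ≅ Z.

Order the vertices as a < b < c < d < e < f < g < h < i. Listing each simplex with vertices in this order, K has dimension 1 with simplices:

  0-simplices (9): a, b, c, d, e, f, g, h, i
  1-simplices (9): ae, ah, bc, bg, cf, ci, di, ei, gi

Hence C_0 ≅ Z^9, C_1 ≅ Z^9.

∂_1: C_1 → C_0 sends each edge [p,q] (with p < q) to q − p. For instance
  ∂gi = i − g.
As a 9×9 matrix over Z this has rank 8, with invariant factors (1,1,1,1,1,1,1,1).

From H_k ≅ ker(∂_k) / im(∂_{k+1}) we obtain:

  H_1: rank ker ∂_1 − rank ∂_2 = (9 − 8) − 0 = 1, and there is no ∂_2, so H_1 = Z.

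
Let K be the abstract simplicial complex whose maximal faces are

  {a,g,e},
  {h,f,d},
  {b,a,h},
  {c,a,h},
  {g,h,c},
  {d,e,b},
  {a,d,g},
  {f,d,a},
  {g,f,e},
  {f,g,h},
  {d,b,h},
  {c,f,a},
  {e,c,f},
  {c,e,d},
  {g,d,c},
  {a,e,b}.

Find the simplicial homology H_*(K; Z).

H_0 ≅ Z,  H_1 ≅ Z^2,  H_2 ≅ Z.

Order the vertices as a < b < c < d < e < f < g < h. Listing each simplex with vertices in this order, K has dimension 2 with simplices:

  0-simplices (8): a, b, c, d, e, f, g, h
  1-simplices (24): ab, ac, ad, ae, af, ag, ah, bd, be, bh, cd, ce, cf, cg, ch, de, df, dg, dh, ef, eg, fg, fh, gh
  2-simplices (16): abe, abh, acf, ach, adf, adg, aeg, bde, bdh, cde, cdg, cef, cgh, dfh, efg, fgh

giving chain groups C_0 ≅ Z^8, C_1 ≅ Z^24, C_2 ≅ Z^16.

The boundary map ∂_1: C_1 → C_0 maps an edge to its endpoints' difference, ∂[p,q] = q − p. For instance
  ∂ef = f − e.
The 8×24 boundary matrix has rank 7 and Smith normal form diag(1,1,1,1,1,1,1).

Boundary ∂_2: C_2 → C_1 acts by ∂[p,q,r] = [q,r] − [p,r] + [p,q]. For instance
  ∂bde = de − be + bd,
  ∂cef = ef − cf + ce.
The resulting 24×16 matrix has rank 15, and its Smith normal form has invariant factors (1,1,1,1,1,1,1,1,1,1,1,1,1,1,1).

Reading off H_k = ker ∂_k / im ∂_{k+1}:

  H_0: rank C_0 − rank ∂_1 = 8 − 7 = 1, and the invariant factors of ∂_1 are all 1, so H_0 ≅ Z.
  H_1: rank ker ∂_1 − rank ∂_2 = (24 − 7) − 15 = 2, and the invariant factors of ∂_2 are all 1, so H_1 ≅ Z^2.
  H_2: rank ker ∂_2 − rank ∂_3 = (16 − 15) − 0 = 1, and there is no ∂_3, so H_2 ≅ Z.

(K is a triangulation of the torus T^2.)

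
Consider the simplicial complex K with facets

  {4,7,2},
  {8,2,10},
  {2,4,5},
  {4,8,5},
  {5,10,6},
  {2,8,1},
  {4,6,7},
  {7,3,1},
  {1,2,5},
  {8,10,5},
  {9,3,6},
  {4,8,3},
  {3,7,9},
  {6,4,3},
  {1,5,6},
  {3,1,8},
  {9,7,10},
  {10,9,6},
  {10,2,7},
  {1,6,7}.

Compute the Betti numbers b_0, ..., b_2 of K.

Fix the vertex order 1 < 2 < 3 < 4 < 5 < 6 < 7 < 8 < 9 < 10 and write every simplex with vertices in increasing order. Then dim K = 2 and the simplices of K are:

  0-simplices (10): [1], [2], [3], [4], [5], [6], [7], [8], [9], [10]
  1-simplices (30): (30 of them)
  2-simplices (20): (20 of them)

so the chain groups are C_0 ≅ Z^10, C_1 ≅ Z^30, C_2 ≅ Z^20.

Boundary ∂_1: C_1 → C_0 sends each edge [p,q] (with p < q) to q − p. For instance
  ∂[2,5] = [5] − [2].
This gives a 10×30 integer matrix of rank 9; reducing to Smith normal form yields diagonal entries (1,1,1,1,1,1,1,1,1).

Boundary ∂_2: C_2 → C_1 acts by ∂[p,q,r] = [q,r] − [p,r] + [p,q]. For instance
  ∂[3,6,9] = [6,9] − [3,9] + [3,6],
  ∂[2,8,10] = [8,10] − [2,10] + [2,8].
The 30×20 boundary matrix has rank 20 and Smith normal form diag(1,1,1,1,1,1,1,1,1,1,1,1,1,1,1,1,1,1,1,2).

From H_k ≅ ker(∂_k) / im(∂_{k+1}) we obtain:

  H_0: rank C_0 − rank ∂_1 = 10 − 9 = 1, and the invariant factors of ∂_1 are all 1, so H_0 ≅ Z.
  H_1: rank ker ∂_1 − rank ∂_2 = (30 − 9) − 20 = 1, and ∂_2 has invariant factor 2 > 1, so H_1 ≅ Z ⊕ Z/2.
  H_2: rank ker ∂_2 − rank ∂_3 = (20 − 20) − 0 = 0, and there is no ∂_3, so H_2 ≅ 0.

Hence the Betti numbers are b_0 = 1, b_1 = 1, b_2 = 0.

b_0 = 1, b_1 = 1, b_2 = 0.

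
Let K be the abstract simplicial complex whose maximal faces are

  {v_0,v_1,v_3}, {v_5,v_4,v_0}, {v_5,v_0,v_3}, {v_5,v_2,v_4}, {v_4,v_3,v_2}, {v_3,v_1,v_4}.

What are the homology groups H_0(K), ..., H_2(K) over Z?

H_0 = Z,  H_1 = Z,  H_2 = 0.

Order the vertices as v_0 < v_1 < v_2 < v_3 < v_4 < v_5. Listing each simplex with vertices in this order, K has dimension 2 with simplices:

  0-simplices (6): [v_0], [v_1], [v_2], [v_3], [v_4], [v_5]
  1-simplices (12): [v_0,v_1], [v_0,v_3], [v_0,v_4], [v_0,v_5], [v_1,v_3], [v_1,v_4], [v_2,v_3], [v_2,v_4], [v_2,v_5], [v_3,v_4], [v_3,v_5], [v_4,v_5]
  2-simplices (6): [v_0,v_1,v_3], [v_0,v_3,v_5], [v_0,v_4,v_5], [v_1,v_3,v_4], [v_2,v_3,v_4], [v_2,v_4,v_5]

giving chain groups C_0 ≅ Z^6, C_1 ≅ Z^12, C_2 ≅ Z^6.

The boundary map ∂_1: C_1 → C_0 sends each edge [p,q] (with p < q) to q − p.
The 6×12 boundary matrix has rank 5 and Smith normal form diag(1,1,1,1,1).

Boundary ∂_2: C_2 → C_1 maps a triangle to the signed sum of its edges. For instance
  ∂[v_0,v_4,v_5] = [v_4,v_5] − [v_0,v_5] + [v_0,v_4],
  ∂[v_0,v_1,v_3] = [v_1,v_3] − [v_0,v_3] + [v_0,v_1].
The resulting 12×6 matrix has rank 6, and its Smith normal form has invariant factors (1,1,1,1,1,1).

Reading off H_k = ker ∂_k / im ∂_{k+1}:

  H_0: rank C_0 − rank ∂_1 = 6 − 5 = 1, and the invariant factors of ∂_1 are all 1, so H_0 ≅ Z.
  H_1: rank ker ∂_1 − rank ∂_2 = (12 − 5) − 6 = 1, and the invariant factors of ∂_2 are all 1, so H_1 ≅ Z.
  H_2: rank ker ∂_2 − rank ∂_3 = (6 − 6) − 0 = 0, and there is no ∂_3, so H_2 ≅ 0.

(K is a triangulation of the cylinder S^1 x I.)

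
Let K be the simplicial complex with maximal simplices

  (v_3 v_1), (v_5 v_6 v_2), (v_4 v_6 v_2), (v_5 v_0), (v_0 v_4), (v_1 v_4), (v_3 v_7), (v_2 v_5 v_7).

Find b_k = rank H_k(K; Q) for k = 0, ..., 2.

Order the vertices as v_0 < v_1 < v_2 < v_3 < v_4 < v_5 < v_6 < v_7. Listing each simplex with vertices in this order, K has dimension 2 with simplices:

  0-simplices (8): [v_0], [v_1], [v_2], [v_3], [v_4], [v_5], [v_6], [v_7]
  1-simplices (12): [v_0,v_4], [v_0,v_5], [v_1,v_3], [v_1,v_4], [v_2,v_4], [v_2,v_5], [v_2,v_6], [v_2,v_7], [v_3,v_7], [v_4,v_6], [v_5,v_6], [v_5,v_7]
  2-simplices (3): [v_2,v_4,v_6], [v_2,v_5,v_6], [v_2,v_5,v_7]

giving chain groups C_0 ≅ Z^8, C_1 ≅ Z^12, C_2 ≅ Z^3.

Boundary ∂_1: C_1 → C_0 is given by ∂[p,q] = [q] − [p]. For instance
  ∂[v_2,v_6] = [v_6] − [v_2].
The 8×12 boundary matrix has rank 7 and Smith normal form diag(1,1,1,1,1,1,1).

Boundary ∂_2: C_2 → C_1 maps a triangle to the signed sum of its edges. For instance
  ∂[v_2,v_5,v_6] = [v_5,v_6] − [v_2,v_6] + [v_2,v_5],
  ∂[v_2,v_4,v_6] = [v_4,v_6] − [v_2,v_6] + [v_2,v_4].
The resulting 12×3 matrix has rank 3, and its Smith normal form has invariant factors (1,1,1).

Reading off H_k = ker ∂_k / im ∂_{k+1}:

  H_0: rank C_0 − rank ∂_1 = 8 − 7 = 1, and the invariant factors of ∂_1 are all 1, so H_0 ≅ Z.
  H_1: rank ker ∂_1 − rank ∂_2 = (12 − 7) − 3 = 2, and the invariant factors of ∂_2 are all 1, so H_1 ≅ Z^2.
  H_2: rank ker ∂_2 − rank ∂_3 = (3 − 3) − 0 = 0, and there is no ∂_3, so H_2 ≅ 0.

Hence the Betti numbers are b_0 = 1, b_1 = 2, b_2 = 0.

b_0 = 1, b_1 = 2, b_2 = 0.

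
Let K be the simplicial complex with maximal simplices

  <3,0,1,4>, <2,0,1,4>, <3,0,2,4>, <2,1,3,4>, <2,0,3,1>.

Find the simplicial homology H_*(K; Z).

H_0 = Z,  H_1 = 0,  H_2 = 0,  H_3 = Z.

K has 5 vertices, 10 edges, 10 triangles, 5 3-simplices.
rank ∂_0 = 0, rank ∂_1 = 4 ⇒ b_0 = 5 − 0 − 4 = 1; all invariant factors of ∂_1 are 1 so no torsion. So H_0 ≅ Z.
rank ∂_1 = 4, rank ∂_2 = 6 ⇒ b_1 = 10 − 4 − 6 = 0; all invariant factors of ∂_2 are 1 so no torsion. So H_1 ≅ 0.
rank ∂_2 = 6, rank ∂_3 = 4 ⇒ b_2 = 10 − 6 − 4 = 0; all invariant factors of ∂_3 are 1 so no torsion. So H_2 ≅ 0.
rank ∂_3 = 4, rank ∂_4 = 0 ⇒ b_3 = 5 − 4 − 0 = 1. So H_3 ≅ Z.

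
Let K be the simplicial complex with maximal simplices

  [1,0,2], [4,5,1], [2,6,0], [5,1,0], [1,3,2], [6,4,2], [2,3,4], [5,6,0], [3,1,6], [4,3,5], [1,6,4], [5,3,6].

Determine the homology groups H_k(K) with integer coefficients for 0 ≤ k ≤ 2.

H_0 ≅ Z,  H_1 ≅ Z/2,  H_2 = 0.

Fix the vertex order 0 < 1 < 2 < 3 < 4 < 5 < 6 and write every simplex with vertices in increasing order. Then dim K = 2 and the simplices of K are:

  0-simplices (7): [0], [1], [2], [3], [4], [5], [6]
  1-simplices (18): [0,1], [0,2], [0,5], [0,6], [1,2], [1,3], [1,4], [1,5], [1,6], [2,3], [2,4], [2,6], [3,4], [3,5], [3,6], [4,5], [4,6], [5,6]
  2-simplices (12): [0,1,2], [0,1,5], [0,2,6], [0,5,6], [1,2,3], [1,3,6], [1,4,5], [1,4,6], [2,3,4], [2,4,6], [3,4,5], [3,5,6]

so the chain groups are C_0 ≅ Z^7, C_1 ≅ Z^18, C_2 ≅ Z^12.

Boundary ∂_1: C_1 → C_0 maps an edge to its endpoints' difference, ∂[p,q] = q − p.
The resulting 7×18 matrix has rank 6, and its Smith normal form has invariant factors (1,1,1,1,1,1).

∂_2: C_2 → C_1 maps a triangle to the signed sum of its edges. For instance
  ∂[0,1,5] = [1,5] − [0,5] + [0,1],
  ∂[1,2,3] = [2,3] − [1,3] + [1,2].
The resulting 18×12 matrix has rank 12, and its Smith normal form has invariant factors (1,1,1,1,1,1,1,1,1,1,1,2).

Computing H_k = (kernel of ∂_k) / (image of ∂_{k+1}):

  H_0: rank C_0 − rank ∂_1 = 7 − 6 = 1, and the invariant factors of ∂_1 are all 1, so H_0 = Z.
  H_1: rank ker ∂_1 − rank ∂_2 = (18 − 6) − 12 = 0, and ∂_2 has invariant factor 2 > 1, so H_1 = Z/2.
  H_2: rank ker ∂_2 − rank ∂_3 = (12 − 12) − 0 = 0, and there is no ∂_3, so H_2 = 0.

(K is a triangulation of the real projective plane RP^2.)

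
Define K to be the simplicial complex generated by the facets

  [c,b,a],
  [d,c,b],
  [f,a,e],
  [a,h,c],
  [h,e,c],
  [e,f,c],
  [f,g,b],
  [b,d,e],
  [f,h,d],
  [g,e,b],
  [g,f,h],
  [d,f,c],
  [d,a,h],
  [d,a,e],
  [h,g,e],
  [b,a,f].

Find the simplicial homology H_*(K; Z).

We work with the vertex ordering a < b < c < d < e < f < g < h. The simplices of K, each written with vertices in increasing order, are:

  0-simplices (8): a, b, c, d, e, f, g, h
  1-simplices (24): ab, ac, ad, ae, af, ah, bc, bd, be, bf, bg, cd, ce, cf, ch, de, df, dh, ef, eg, eh, fg, fh, gh
  2-simplices (16): abc, abf, ach, ade, adh, aef, bcd, bde, beg, bfg, cdf, cef, ceh, dfh, egh, fgh

Hence C_0 ≅ Z^8, C_1 ≅ Z^24, C_2 ≅ Z^16.

The boundary map ∂_1: C_1 → C_0 sends each edge [p,q] (with p < q) to q − p.
The resulting 8×24 matrix has rank 7, and its Smith normal form has invariant factors (1,1,1,1,1,1,1).

Boundary ∂_2: C_2 → C_1 acts by ∂[p,q,r] = [q,r] − [p,r] + [p,q]. For instance
  ∂bde = de − be + bd,
  ∂dfh = fh − dh + df.
The 24×16 boundary matrix has rank 15 and Smith normal form diag(1,1,1,1,1,1,1,1,1,1,1,1,1,1,1).

From H_k ≅ ker(∂_k) / im(∂_{k+1}) we obtain:

  H_0: rank C_0 − rank ∂_1 = 8 − 7 = 1, and the invariant factors of ∂_1 are all 1, so H_0 ≅ Z.
  H_1: rank ker ∂_1 − rank ∂_2 = (24 − 7) − 15 = 2, and the invariant factors of ∂_2 are all 1, so H_1 ≅ Z^2.
  H_2: rank ker ∂_2 − rank ∂_3 = (16 − 15) − 0 = 1, and there is no ∂_3, so H_2 ≅ Z.

H_0 = Z,  H_1 = Z^2,  H_2 = Z.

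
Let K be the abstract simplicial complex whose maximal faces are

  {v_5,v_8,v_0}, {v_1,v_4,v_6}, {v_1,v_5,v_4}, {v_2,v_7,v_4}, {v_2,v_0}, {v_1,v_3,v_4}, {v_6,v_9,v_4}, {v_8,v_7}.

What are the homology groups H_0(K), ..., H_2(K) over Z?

Fix the vertex order v_0 < v_1 < v_2 < v_3 < v_4 < v_5 < v_6 < v_7 < v_8 < v_9 and write every simplex with vertices in increasing order. Then dim K = 2 and the simplices of K are:

  0-simplices (10): [v_0], [v_1], [v_2], [v_3], [v_4], [v_5], [v_6], [v_7], [v_8], [v_9]
  1-simplices (17): (17 of them)
  2-simplices (6): [v_0,v_5,v_8], [v_1,v_3,v_4], [v_1,v_4,v_5], [v_1,v_4,v_6], [v_2,v_4,v_7], [v_4,v_6,v_9]

so the chain groups are C_0 ≅ Z^10, C_1 ≅ Z^17, C_2 ≅ Z^6.

∂_1: C_1 → C_0 is given by ∂[p,q] = [q] − [p].
As a 10×17 matrix over Z this has rank 9, with invariant factors (1,1,1,1,1,1,1,1,1).

Boundary ∂_2: C_2 → C_1 sends each 2-simplex [p,q,r] to [q,r] − [p,r] + [p,q]. For instance
  ∂[v_2,v_4,v_7] = [v_4,v_7] − [v_2,v_7] + [v_2,v_4],
  ∂[v_4,v_6,v_9] = [v_6,v_9] − [v_4,v_9] + [v_4,v_6].
The resulting 17×6 matrix has rank 6, and its Smith normal form has invariant factors (1,1,1,1,1,1).

Now H_k = ker ∂_k / im ∂_{k+1}, so:

  H_0: rank C_0 − rank ∂_1 = 10 − 9 = 1, and the invariant factors of ∂_1 are all 1, so H_0 ≅ Z.
  H_1: rank ker ∂_1 − rank ∂_2 = (17 − 9) − 6 = 2, and the invariant factors of ∂_2 are all 1, so H_1 ≅ Z^2.
  H_2: rank ker ∂_2 − rank ∂_3 = (6 − 6) − 0 = 0, and there is no ∂_3, so H_2 ≅ 0.

As a check, the Euler characteristic is 10 − 17 + 6 = -1, which agrees with 1 − 2 + 0 = -1.

H_0 = Z,  H_1 = Z^2,  H_2 = 0.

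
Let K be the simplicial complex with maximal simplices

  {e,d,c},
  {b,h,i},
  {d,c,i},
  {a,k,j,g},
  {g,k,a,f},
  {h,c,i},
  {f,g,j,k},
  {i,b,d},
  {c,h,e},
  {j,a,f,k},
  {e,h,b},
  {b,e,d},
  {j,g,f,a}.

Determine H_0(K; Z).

H_0 = Z^2.

Fix the vertex order a < b < c < d < e < f < g < h < i < j < k and write every simplex with vertices in increasing order. Then dim K = 3 and the simplices of K are:

  0-simplices (11): a, b, c, d, e, f, g, h, i, j, k
  1-simplices (22): af, ag, aj, ak, bd, be, bh, bi, cd, ce, ch, ci, de, di, eh, fg, fj, fk, gj, gk, hi, jk
  2-simplices (18): afg, afj, afk, agj, agk, ajk, bde, bdi, beh, bhi, cde, cdi, ceh, chi, fgj, fgk, fjk, gjk
  3-simplices (5): afgj, afgk, afjk, agjk, fgjk

Hence C_0 ≅ Z^11, C_1 ≅ Z^22, C_2 ≅ Z^18, C_3 ≅ Z^5.

The boundary map ∂_1: C_1 → C_0 is given by ∂[p,q] = [q] − [p].
The 11×22 boundary matrix has rank 9 and Smith normal form diag(1,1,1,1,1,1,1,1,1).

∂_2: C_2 → C_1 maps a triangle to the signed sum of its edges. For instance
  ∂fgj = gj − fj + fg,
  ∂chi = hi − ci + ch.
The resulting 22×18 matrix has rank 13, and its Smith normal form has invariant factors (1,1,1,1,1,1,1,1,1,1,1,1,1).

The boundary map ∂_3: C_3 → C_2 sends each 3-simplex σ to the alternating sum Σ_i (−1)^i (σ with its i-th vertex removed). For instance
  ∂fgjk = gjk − fjk + fgk − fgj,
  ∂agjk = gjk − ajk + agk − agj.
As a 18×5 matrix over Z this has rank 4, with invariant factors (1,1,1,1).

Now H_k = ker ∂_k / im ∂_{k+1}, so:

  H_0: rank C_0 − rank ∂_1 = 11 − 9 = 2, and the invariant factors of ∂_1 are all 1, so H_0 ≅ Z^2.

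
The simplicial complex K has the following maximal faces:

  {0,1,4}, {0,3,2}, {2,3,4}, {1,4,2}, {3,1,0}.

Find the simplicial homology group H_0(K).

We work with the vertex ordering 0 < 1 < 2 < 3 < 4. The simplices of K, each written with vertices in increasing order, are:

  0-simplices (5): [0], [1], [2], [3], [4]
  1-simplices (10): [0,1], [0,2], [0,3], [0,4], [1,2], [1,3], [1,4], [2,3], [2,4], [3,4]
  2-simplices (5): [0,1,3], [0,1,4], [0,2,3], [1,2,4], [2,3,4]

giving chain groups C_0 ≅ Z^5, C_1 ≅ Z^10, C_2 ≅ Z^5.

∂_1: C_1 → C_0 is given by ∂[p,q] = [q] − [p].
This gives a 5×10 integer matrix of rank 4; reducing to Smith normal form yields diagonal entries (1,1,1,1).

The boundary map ∂_2: C_2 → C_1 sends each 2-simplex [p,q,r] to [q,r] − [p,r] + [p,q]. For instance
  ∂[0,1,4] = [1,4] − [0,4] + [0,1],
  ∂[1,2,4] = [2,4] − [1,4] + [1,2].
The resulting 10×5 matrix has rank 5, and its Smith normal form has invariant factors (1,1,1,1,1).

From H_k ≅ ker(∂_k) / im(∂_{k+1}) we obtain:

  H_0: rank C_0 − rank ∂_1 = 5 − 4 = 1, and the invariant factors of ∂_1 are all 1, so H_0 = Z.

(K is a triangulation of the Möbius band.)

H_0 ≅ Z.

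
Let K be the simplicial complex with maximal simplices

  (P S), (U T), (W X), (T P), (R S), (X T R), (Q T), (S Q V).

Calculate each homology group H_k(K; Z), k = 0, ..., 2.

Order the vertices as P < Q < R < S < T < U < V < W < X. Listing each simplex with vertices in this order, K has dimension 2 with simplices:

  0-simplices (9): P, Q, R, S, T, U, V, W, X
  1-simplices (12): PS, PT, QS, QT, QV, RS, RT, RX, SV, TU, TX, WX
  2-simplices (2): QSV, RTX

so the chain groups are C_0 ≅ Z^9, C_1 ≅ Z^12, C_2 ≅ Z^2.

∂_1: C_1 → C_0 is given by ∂[p,q] = [q] − [p]. For instance
  ∂QS = S − Q.
As a 9×12 matrix over Z this has rank 8, with invariant factors (1,1,1,1,1,1,1,1).

∂_2: C_2 → C_1 sends each 2-simplex [p,q,r] to [q,r] − [p,r] + [p,q]. For instance
  ∂RTX = TX − RX + RT,
  ∂QSV = SV − QV + QS.
The 12×2 boundary matrix has rank 2 and Smith normal form diag(1,1).

From H_k ≅ ker(∂_k) / im(∂_{k+1}) we obtain:

  H_0: rank C_0 − rank ∂_1 = 9 − 8 = 1, and the invariant factors of ∂_1 are all 1, so H_0 ≅ Z.
  H_1: rank ker ∂_1 − rank ∂_2 = (12 − 8) − 2 = 2, and the invariant factors of ∂_2 are all 1, so H_1 ≅ Z^2.
  H_2: rank ker ∂_2 − rank ∂_3 = (2 − 2) − 0 = 0, and there is no ∂_3, so H_2 ≅ 0.

H_0 ≅ Z,  H_1 ≅ Z^2,  H_2 = 0.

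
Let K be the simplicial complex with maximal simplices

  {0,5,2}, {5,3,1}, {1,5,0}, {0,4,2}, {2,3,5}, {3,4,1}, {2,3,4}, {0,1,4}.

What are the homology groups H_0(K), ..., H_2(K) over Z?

We work with the vertex ordering 0 < 1 < 2 < 3 < 4 < 5. The simplices of K, each written with vertices in increasing order, are:

  0-simplices (6): [0], [1], [2], [3], [4], [5]
  1-simplices (12): [0,1], [0,2], [0,4], [0,5], [1,3], [1,4], [1,5], [2,3], [2,4], [2,5], [3,4], [3,5]
  2-simplices (8): [0,1,4], [0,1,5], [0,2,4], [0,2,5], [1,3,4], [1,3,5], [2,3,4], [2,3,5]

Hence C_0 ≅ Z^6, C_1 ≅ Z^12, C_2 ≅ Z^8.

The boundary map ∂_1: C_1 → C_0 sends each edge [p,q] (with p < q) to q − p. For instance
  ∂[2,5] = [5] − [2].
The 6×12 boundary matrix has rank 5 and Smith normal form diag(1,1,1,1,1).

The boundary map ∂_2: C_2 → C_1 acts by ∂[p,q,r] = [q,r] − [p,r] + [p,q]. For instance
  ∂[0,1,5] = [1,5] − [0,5] + [0,1],
  ∂[0,2,4] = [2,4] − [0,4] + [0,2].
This gives a 12×8 integer matrix of rank 7; reducing to Smith normal form yields diagonal entries (1,1,1,1,1,1,1).

Now H_k = ker ∂_k / im ∂_{k+1}, so:

  H_0: rank C_0 − rank ∂_1 = 6 − 5 = 1, and the invariant factors of ∂_1 are all 1, so H_0 = Z.
  H_1: rank ker ∂_1 − rank ∂_2 = (12 − 5) − 7 = 0, and the invariant factors of ∂_2 are all 1, so H_1 = 0.
  H_2: rank ker ∂_2 − rank ∂_3 = (8 − 7) − 0 = 1, and there is no ∂_3, so H_2 = Z.

H_0 = Z,  H_1 = 0,  H_2 = Z.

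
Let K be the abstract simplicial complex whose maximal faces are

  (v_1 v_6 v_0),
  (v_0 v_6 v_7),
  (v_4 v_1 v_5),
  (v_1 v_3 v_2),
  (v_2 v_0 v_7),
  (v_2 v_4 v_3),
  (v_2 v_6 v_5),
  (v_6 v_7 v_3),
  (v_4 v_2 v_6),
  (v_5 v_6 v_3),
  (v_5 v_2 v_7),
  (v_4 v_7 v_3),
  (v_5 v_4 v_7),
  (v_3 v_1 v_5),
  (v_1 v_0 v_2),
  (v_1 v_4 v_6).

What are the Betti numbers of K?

Take the total order v_0 < v_1 < v_2 < v_3 < v_4 < v_5 < v_6 < v_7 on the vertex set. Then K (dimension 2) consists of the simplices:

  0-simplices (8): [v_0], [v_1], [v_2], [v_3], [v_4], [v_5], [v_6], [v_7]
  1-simplices (24): (24 of them)
  2-simplices (16): (16 of them)

giving chain groups C_0 ≅ Z^8, C_1 ≅ Z^24, C_2 ≅ Z^16.

Boundary ∂_1: C_1 → C_0 maps an edge to its endpoints' difference, ∂[p,q] = q − p.
This gives a 8×24 integer matrix of rank 7; reducing to Smith normal form yields diagonal entries (1,1,1,1,1,1,1).

The boundary map ∂_2: C_2 → C_1 maps a triangle to the signed sum of its edges. For instance
  ∂[v_0,v_1,v_6] = [v_1,v_6] − [v_0,v_6] + [v_0,v_1],
  ∂[v_2,v_4,v_6] = [v_4,v_6] − [v_2,v_6] + [v_2,v_4].
This gives a 24×16 integer matrix of rank 15; reducing to Smith normal form yields diagonal entries (1,1,1,1,1,1,1,1,1,1,1,1,1,1,1).

Reading off H_k = ker ∂_k / im ∂_{k+1}:

  H_0: rank C_0 − rank ∂_1 = 8 − 7 = 1, and the invariant factors of ∂_1 are all 1, so H_0 ≅ Z.
  H_1: rank ker ∂_1 − rank ∂_2 = (24 − 7) − 15 = 2, and the invariant factors of ∂_2 are all 1, so H_1 ≅ Z^2.
  H_2: rank ker ∂_2 − rank ∂_3 = (16 − 15) − 0 = 1, and there is no ∂_3, so H_2 ≅ Z.

Hence the Betti numbers are b_0 = 1, b_1 = 2, b_2 = 1.

b_0 = 1, b_1 = 2, b_2 = 1.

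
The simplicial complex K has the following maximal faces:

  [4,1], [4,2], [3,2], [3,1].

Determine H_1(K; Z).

K has 4 vertices, 4 edges.
rank ∂_1 = 3, rank ∂_2 = 0 ⇒ b_1 = 4 − 3 − 0 = 1. So H_1 ≅ Z.

H_1 ≅ Z.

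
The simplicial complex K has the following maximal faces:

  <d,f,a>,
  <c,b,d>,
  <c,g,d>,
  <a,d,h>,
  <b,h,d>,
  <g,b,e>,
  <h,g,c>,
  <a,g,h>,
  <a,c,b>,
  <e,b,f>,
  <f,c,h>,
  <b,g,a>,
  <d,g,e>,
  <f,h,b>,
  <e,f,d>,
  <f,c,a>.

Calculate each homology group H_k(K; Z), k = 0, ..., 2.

Order the vertices as a < b < c < d < e < f < g < h. Listing each simplex with vertices in this order, K has dimension 2 with simplices:

  0-simplices (8): a, b, c, d, e, f, g, h
  1-simplices (24): ab, ac, ad, af, ag, ah, bc, bd, be, bf, bg, bh, cd, cf, cg, ch, de, df, dg, dh, ef, eg, fh, gh
  2-simplices (16): abc, abg, acf, adf, adh, agh, bcd, bdh, bef, beg, bfh, cdg, cfh, cgh, def, deg

Hence C_0 ≅ Z^8, C_1 ≅ Z^24, C_2 ≅ Z^16.

Boundary ∂_1: C_1 → C_0 maps an edge to its endpoints' difference, ∂[p,q] = q − p.
As a 8×24 matrix over Z this has rank 7, with invariant factors (1,1,1,1,1,1,1).

∂_2: C_2 → C_1 acts by ∂[p,q,r] = [q,r] − [p,r] + [p,q]. For instance
  ∂beg = eg − bg + be,
  ∂def = ef − df + de.
This gives a 24×16 integer matrix of rank 15; reducing to Smith normal form yields diagonal entries (1,1,1,1,1,1,1,1,1,1,1,1,1,1,1).

Computing H_k = (kernel of ∂_k) / (image of ∂_{k+1}):

  H_0: rank C_0 − rank ∂_1 = 8 − 7 = 1, and the invariant factors of ∂_1 are all 1, so H_0 ≅ Z.
  H_1: rank ker ∂_1 − rank ∂_2 = (24 − 7) − 15 = 2, and the invariant factors of ∂_2 are all 1, so H_1 ≅ Z^2.
  H_2: rank ker ∂_2 − rank ∂_3 = (16 − 15) − 0 = 1, and there is no ∂_3, so H_2 ≅ Z.

H_0 ≅ Z,  H_1 ≅ Z^2,  H_2 ≅ Z.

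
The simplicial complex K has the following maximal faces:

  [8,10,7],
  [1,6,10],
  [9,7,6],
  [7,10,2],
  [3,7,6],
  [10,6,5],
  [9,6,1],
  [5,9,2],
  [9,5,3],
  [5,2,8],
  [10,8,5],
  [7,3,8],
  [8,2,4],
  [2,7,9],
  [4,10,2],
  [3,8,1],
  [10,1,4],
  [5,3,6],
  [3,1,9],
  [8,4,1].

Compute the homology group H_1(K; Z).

We work with the vertex ordering 1 < 2 < 3 < 4 < 5 < 6 < 7 < 8 < 9 < 10. The simplices of K, each written with vertices in increasing order, are:

  0-simplices (10): [1], [2], [3], [4], [5], [6], [7], [8], [9], [10]
  1-simplices (30): (30 of them)
  2-simplices (20): (20 of them)

Hence C_0 ≅ Z^10, C_1 ≅ Z^30, C_2 ≅ Z^20.

Boundary ∂_1: C_1 → C_0 maps an edge to its endpoints' difference, ∂[p,q] = q − p. For instance
  ∂[1,6] = [6] − [1].
This gives a 10×30 integer matrix of rank 9; reducing to Smith normal form yields diagonal entries (1,1,1,1,1,1,1,1,1).

∂_2: C_2 → C_1 acts by ∂[p,q,r] = [q,r] − [p,r] + [p,q]. For instance
  ∂[1,4,10] = [4,10] − [1,10] + [1,4],
  ∂[2,4,8] = [4,8] − [2,8] + [2,4].
The 30×20 boundary matrix has rank 20 and Smith normal form diag(1,1,1,1,1,1,1,1,1,1,1,1,1,1,1,1,1,1,1,2).

From H_k ≅ ker(∂_k) / im(∂_{k+1}) we obtain:

  H_1: rank ker ∂_1 − rank ∂_2 = (30 − 9) − 20 = 1, and ∂_2 has invariant factor 2 > 1, so H_1 = Z ⊕ Z_2.

H_1 = Z ⊕ Z_2.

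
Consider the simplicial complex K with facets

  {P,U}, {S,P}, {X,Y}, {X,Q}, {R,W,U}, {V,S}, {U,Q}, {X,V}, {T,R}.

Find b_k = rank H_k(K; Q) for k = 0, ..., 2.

b_0 = 1, b_1 = 1, b_2 = 0.

Fix the vertex order P < Q < R < S < T < U < V < W < X < Y and write every simplex with vertices in increasing order. Then dim K = 2 and the simplices of K are:

  0-simplices (10): P, Q, R, S, T, U, V, W, X, Y
  1-simplices (11): PS, PU, QU, QX, RT, RU, RW, SV, UW, VX, XY
  2-simplices (1): RUW

Hence C_0 ≅ Z^10, C_1 ≅ Z^11, C_2 ≅ Z^1.

The boundary map ∂_1: C_1 → C_0 is given by ∂[p,q] = [q] − [p]. For instance
  ∂PS = S − P.
As a 10×11 matrix over Z this has rank 9, with invariant factors (1,1,1,1,1,1,1,1,1).

Boundary ∂_2: C_2 → C_1 maps a triangle to the signed sum of its edges. For instance
  ∂RUW = UW − RW + RU.
The resulting 11×1 matrix has rank 1, and its Smith normal form has invariant factors (1).

Now H_k = ker ∂_k / im ∂_{k+1}, so:

  H_0: rank C_0 − rank ∂_1 = 10 − 9 = 1, and the invariant factors of ∂_1 are all 1, so H_0 ≅ Z.
  H_1: rank ker ∂_1 − rank ∂_2 = (11 − 9) − 1 = 1, and the invariant factors of ∂_2 are all 1, so H_1 ≅ Z.
  H_2: rank ker ∂_2 − rank ∂_3 = (1 − 1) − 0 = 0, and there is no ∂_3, so H_2 ≅ 0.

Hence the Betti numbers are b_0 = 1, b_1 = 1, b_2 = 0.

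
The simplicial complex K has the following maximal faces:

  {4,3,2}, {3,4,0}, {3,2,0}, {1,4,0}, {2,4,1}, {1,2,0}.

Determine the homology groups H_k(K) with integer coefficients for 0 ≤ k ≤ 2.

H_0 = Z,  H_1 = 0,  H_2 = Z.

We work with the vertex ordering 0 < 1 < 2 < 3 < 4. The simplices of K, each written with vertices in increasing order, are:

  0-simplices (5): [0], [1], [2], [3], [4]
  1-simplices (9): [0,1], [0,2], [0,3], [0,4], [1,2], [1,4], [2,3], [2,4], [3,4]
  2-simplices (6): [0,1,2], [0,1,4], [0,2,3], [0,3,4], [1,2,4], [2,3,4]

Hence C_0 ≅ Z^5, C_1 ≅ Z^9, C_2 ≅ Z^6.

The boundary map ∂_1: C_1 → C_0 sends each edge [p,q] (with p < q) to q − p. For instance
  ∂[3,4] = [4] − [3].
The resulting 5×9 matrix has rank 4, and its Smith normal form has invariant factors (1,1,1,1).

∂_2: C_2 → C_1 acts by ∂[p,q,r] = [q,r] − [p,r] + [p,q]. For instance
  ∂[0,1,4] = [1,4] − [0,4] + [0,1],
  ∂[0,1,2] = [1,2] − [0,2] + [0,1].
The resulting 9×6 matrix has rank 5, and its Smith normal form has invariant factors (1,1,1,1,1).

Reading off H_k = ker ∂_k / im ∂_{k+1}:

  H_0: rank C_0 − rank ∂_1 = 5 − 4 = 1, and the invariant factors of ∂_1 are all 1, so H_0 = Z.
  H_1: rank ker ∂_1 − rank ∂_2 = (9 − 4) − 5 = 0, and the invariant factors of ∂_2 are all 1, so H_1 = 0.
  H_2: rank ker ∂_2 − rank ∂_3 = (6 − 5) − 0 = 1, and there is no ∂_3, so H_2 = Z.

As a check, the Euler characteristic is 5 − 9 + 6 = 2, which agrees with 1 − 0 + 1 = 2.
(K is a triangulation of the 2-sphere S^2.)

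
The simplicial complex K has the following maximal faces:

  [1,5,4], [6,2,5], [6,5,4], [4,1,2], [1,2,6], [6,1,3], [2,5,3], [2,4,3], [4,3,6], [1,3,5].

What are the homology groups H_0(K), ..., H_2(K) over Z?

Take the total order 1 < 2 < 3 < 4 < 5 < 6 on the vertex set. Then K (dimension 2) consists of the simplices:

  0-simplices (6): [1], [2], [3], [4], [5], [6]
  1-simplices (15): [1,2], [1,3], [1,4], [1,5], [1,6], [2,3], [2,4], [2,5], [2,6], [3,4], [3,5], [3,6], [4,5], [4,6], [5,6]
  2-simplices (10): [1,2,4], [1,2,6], [1,3,5], [1,3,6], [1,4,5], [2,3,4], [2,3,5], [2,5,6], [3,4,6], [4,5,6]

giving chain groups C_0 ≅ Z^6, C_1 ≅ Z^15, C_2 ≅ Z^10.

Boundary ∂_1: C_1 → C_0 is given by ∂[p,q] = [q] − [p].
As a 6×15 matrix over Z this has rank 5, with invariant factors (1,1,1,1,1).

The boundary map ∂_2: C_2 → C_1 acts by ∂[p,q,r] = [q,r] − [p,r] + [p,q]. For instance
  ∂[1,4,5] = [4,5] − [1,5] + [1,4],
  ∂[1,2,6] = [2,6] − [1,6] + [1,2].
As a 15×10 matrix over Z this has rank 10, with invariant factors (1,1,1,1,1,1,1,1,1,2).

Computing H_k = (kernel of ∂_k) / (image of ∂_{k+1}):

  H_0: rank C_0 − rank ∂_1 = 6 − 5 = 1, and the invariant factors of ∂_1 are all 1, so H_0 = Z.
  H_1: rank ker ∂_1 − rank ∂_2 = (15 − 5) − 10 = 0, and ∂_2 has invariant factor 2 > 1, so H_1 = Z/2.
  H_2: rank ker ∂_2 − rank ∂_3 = (10 − 10) − 0 = 0, and there is no ∂_3, so H_2 = 0.

As a check, the Euler characteristic is 6 − 15 + 10 = 1, which agrees with 1 − 0 + 0 = 1.

H_0 ≅ Z,  H_1 ≅ Z/2,  H_2 = 0.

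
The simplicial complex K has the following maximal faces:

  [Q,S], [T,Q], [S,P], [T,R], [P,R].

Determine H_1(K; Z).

H_1 ≅ Z.

Take the total order P < Q < R < S < T on the vertex set. Then K (dimension 1) consists of the simplices:

  0-simplices (5): P, Q, R, S, T
  1-simplices (5): PR, PS, QS, QT, RT

giving chain groups C_0 ≅ Z^5, C_1 ≅ Z^5.

∂_1: C_1 → C_0 sends each edge [p,q] (with p < q) to q − p. For instance
  ∂PR = R − P.
The resulting 5×5 matrix has rank 4, and its Smith normal form has invariant factors (1,1,1,1).

From H_k ≅ ker(∂_k) / im(∂_{k+1}) we obtain:

  H_1: rank ker ∂_1 − rank ∂_2 = (5 − 4) − 0 = 1, and there is no ∂_2, so H_1 = Z.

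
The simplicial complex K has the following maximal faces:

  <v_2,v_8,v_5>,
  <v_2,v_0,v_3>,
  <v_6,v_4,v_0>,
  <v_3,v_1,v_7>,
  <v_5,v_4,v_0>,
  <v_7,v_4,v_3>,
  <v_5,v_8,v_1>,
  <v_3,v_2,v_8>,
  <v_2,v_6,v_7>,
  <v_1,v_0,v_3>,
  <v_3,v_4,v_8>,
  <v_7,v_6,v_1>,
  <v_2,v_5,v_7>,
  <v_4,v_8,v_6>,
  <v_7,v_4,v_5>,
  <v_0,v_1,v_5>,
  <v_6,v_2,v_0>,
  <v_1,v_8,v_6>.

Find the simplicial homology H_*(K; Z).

H_0 = Z,  H_1 = Z^2,  H_2 = Z.

Take the total order v_0 < v_1 < v_2 < v_3 < v_4 < v_5 < v_6 < v_7 < v_8 on the vertex set. Then K (dimension 2) consists of the simplices:

  0-simplices (9): [v_0], [v_1], [v_2], [v_3], [v_4], [v_5], [v_6], [v_7], [v_8]
  1-simplices (27): (27 of them)
  2-simplices (18): (18 of them)

Hence C_0 ≅ Z^9, C_1 ≅ Z^27, C_2 ≅ Z^18.

The boundary map ∂_1: C_1 → C_0 is given by ∂[p,q] = [q] − [p].
As a 9×27 matrix over Z this has rank 8, with invariant factors (1,1,1,1,1,1,1,1).

Boundary ∂_2: C_2 → C_1 sends each 2-simplex [p,q,r] to [q,r] − [p,r] + [p,q]. For instance
  ∂[v_1,v_6,v_8] = [v_6,v_8] − [v_1,v_8] + [v_1,v_6],
  ∂[v_4,v_6,v_8] = [v_6,v_8] − [v_4,v_8] + [v_4,v_6].
The 27×18 boundary matrix has rank 17 and Smith normal form diag(1,1,1,1,1,1,1,1,1,1,1,1,1,1,1,1,1).

From H_k ≅ ker(∂_k) / im(∂_{k+1}) we obtain:

  H_0: rank C_0 − rank ∂_1 = 9 − 8 = 1, and the invariant factors of ∂_1 are all 1, so H_0 = Z.
  H_1: rank ker ∂_1 − rank ∂_2 = (27 − 8) − 17 = 2, and the invariant factors of ∂_2 are all 1, so H_1 = Z^2.
  H_2: rank ker ∂_2 − rank ∂_3 = (18 − 17) − 0 = 1, and there is no ∂_3, so H_2 = Z.

(K is a triangulation of the torus T^2.)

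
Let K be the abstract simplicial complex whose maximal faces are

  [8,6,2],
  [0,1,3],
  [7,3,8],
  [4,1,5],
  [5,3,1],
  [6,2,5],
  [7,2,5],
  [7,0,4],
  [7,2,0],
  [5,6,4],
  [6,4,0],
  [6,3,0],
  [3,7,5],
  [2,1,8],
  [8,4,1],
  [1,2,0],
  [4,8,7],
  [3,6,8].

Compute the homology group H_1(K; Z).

Take the total order 0 < 1 < 2 < 3 < 4 < 5 < 6 < 7 < 8 on the vertex set. Then K (dimension 2) consists of the simplices:

  0-simplices (9): [0], [1], [2], [3], [4], [5], [6], [7], [8]
  1-simplices (27): (27 of them)
  2-simplices (18): [0,1,2], [0,1,3], [0,2,7], [0,3,6], [0,4,6], [0,4,7], [1,2,8], [1,3,5], [1,4,5], [1,4,8], [2,5,6], [2,5,7], [2,6,8], [3,5,7], [3,6,8], [3,7,8], [4,5,6], [4,7,8]

giving chain groups C_0 ≅ Z^9, C_1 ≅ Z^27, C_2 ≅ Z^18.

∂_1: C_1 → C_0 sends each edge [p,q] (with p < q) to q − p.
This gives a 9×27 integer matrix of rank 8; reducing to Smith normal form yields diagonal entries (1,1,1,1,1,1,1,1).

∂_2: C_2 → C_1 maps a triangle to the signed sum of its edges. For instance
  ∂[4,5,6] = [5,6] − [4,6] + [4,5],
  ∂[0,4,7] = [4,7] − [0,7] + [0,4].
The 27×18 boundary matrix has rank 17 and Smith normal form diag(1,1,1,1,1,1,1,1,1,1,1,1,1,1,1,1,1).

Reading off H_k = ker ∂_k / im ∂_{k+1}:

  H_1: rank ker ∂_1 − rank ∂_2 = (27 − 8) − 17 = 2, and the invariant factors of ∂_2 are all 1, so H_1 = Z^2.

H_1 = Z^2.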